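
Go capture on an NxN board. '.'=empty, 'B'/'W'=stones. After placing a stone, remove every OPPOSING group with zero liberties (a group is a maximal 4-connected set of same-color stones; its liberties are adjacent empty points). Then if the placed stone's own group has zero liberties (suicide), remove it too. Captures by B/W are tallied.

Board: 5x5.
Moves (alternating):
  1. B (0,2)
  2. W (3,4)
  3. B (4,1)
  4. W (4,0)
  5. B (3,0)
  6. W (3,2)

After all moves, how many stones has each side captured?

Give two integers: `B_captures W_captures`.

Answer: 1 0

Derivation:
Move 1: B@(0,2) -> caps B=0 W=0
Move 2: W@(3,4) -> caps B=0 W=0
Move 3: B@(4,1) -> caps B=0 W=0
Move 4: W@(4,0) -> caps B=0 W=0
Move 5: B@(3,0) -> caps B=1 W=0
Move 6: W@(3,2) -> caps B=1 W=0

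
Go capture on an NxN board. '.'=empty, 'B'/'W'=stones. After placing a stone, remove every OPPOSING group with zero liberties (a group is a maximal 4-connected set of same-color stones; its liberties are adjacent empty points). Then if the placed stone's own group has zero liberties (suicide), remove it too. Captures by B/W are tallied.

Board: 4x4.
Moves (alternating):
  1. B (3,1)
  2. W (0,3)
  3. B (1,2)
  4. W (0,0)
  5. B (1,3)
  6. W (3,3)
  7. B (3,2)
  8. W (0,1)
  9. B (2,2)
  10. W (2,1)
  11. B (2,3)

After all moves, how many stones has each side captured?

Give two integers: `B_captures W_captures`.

Move 1: B@(3,1) -> caps B=0 W=0
Move 2: W@(0,3) -> caps B=0 W=0
Move 3: B@(1,2) -> caps B=0 W=0
Move 4: W@(0,0) -> caps B=0 W=0
Move 5: B@(1,3) -> caps B=0 W=0
Move 6: W@(3,3) -> caps B=0 W=0
Move 7: B@(3,2) -> caps B=0 W=0
Move 8: W@(0,1) -> caps B=0 W=0
Move 9: B@(2,2) -> caps B=0 W=0
Move 10: W@(2,1) -> caps B=0 W=0
Move 11: B@(2,3) -> caps B=1 W=0

Answer: 1 0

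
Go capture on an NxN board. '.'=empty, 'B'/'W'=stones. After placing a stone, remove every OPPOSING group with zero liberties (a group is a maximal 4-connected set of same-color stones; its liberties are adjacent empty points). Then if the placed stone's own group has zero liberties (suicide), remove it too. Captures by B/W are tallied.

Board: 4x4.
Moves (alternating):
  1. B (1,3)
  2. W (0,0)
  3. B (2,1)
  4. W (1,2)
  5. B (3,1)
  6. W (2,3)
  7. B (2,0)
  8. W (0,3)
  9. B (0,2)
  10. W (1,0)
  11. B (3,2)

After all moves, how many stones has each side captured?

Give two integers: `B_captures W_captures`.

Answer: 0 1

Derivation:
Move 1: B@(1,3) -> caps B=0 W=0
Move 2: W@(0,0) -> caps B=0 W=0
Move 3: B@(2,1) -> caps B=0 W=0
Move 4: W@(1,2) -> caps B=0 W=0
Move 5: B@(3,1) -> caps B=0 W=0
Move 6: W@(2,3) -> caps B=0 W=0
Move 7: B@(2,0) -> caps B=0 W=0
Move 8: W@(0,3) -> caps B=0 W=1
Move 9: B@(0,2) -> caps B=0 W=1
Move 10: W@(1,0) -> caps B=0 W=1
Move 11: B@(3,2) -> caps B=0 W=1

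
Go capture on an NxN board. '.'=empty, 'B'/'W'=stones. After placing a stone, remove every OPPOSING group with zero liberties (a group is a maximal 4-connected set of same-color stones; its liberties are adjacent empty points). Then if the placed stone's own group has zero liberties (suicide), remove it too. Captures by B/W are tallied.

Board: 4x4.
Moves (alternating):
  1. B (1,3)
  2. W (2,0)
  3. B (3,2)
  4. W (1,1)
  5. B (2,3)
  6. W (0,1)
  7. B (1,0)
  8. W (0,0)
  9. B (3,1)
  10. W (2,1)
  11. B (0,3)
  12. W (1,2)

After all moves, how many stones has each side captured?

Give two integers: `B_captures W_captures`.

Answer: 0 1

Derivation:
Move 1: B@(1,3) -> caps B=0 W=0
Move 2: W@(2,0) -> caps B=0 W=0
Move 3: B@(3,2) -> caps B=0 W=0
Move 4: W@(1,1) -> caps B=0 W=0
Move 5: B@(2,3) -> caps B=0 W=0
Move 6: W@(0,1) -> caps B=0 W=0
Move 7: B@(1,0) -> caps B=0 W=0
Move 8: W@(0,0) -> caps B=0 W=1
Move 9: B@(3,1) -> caps B=0 W=1
Move 10: W@(2,1) -> caps B=0 W=1
Move 11: B@(0,3) -> caps B=0 W=1
Move 12: W@(1,2) -> caps B=0 W=1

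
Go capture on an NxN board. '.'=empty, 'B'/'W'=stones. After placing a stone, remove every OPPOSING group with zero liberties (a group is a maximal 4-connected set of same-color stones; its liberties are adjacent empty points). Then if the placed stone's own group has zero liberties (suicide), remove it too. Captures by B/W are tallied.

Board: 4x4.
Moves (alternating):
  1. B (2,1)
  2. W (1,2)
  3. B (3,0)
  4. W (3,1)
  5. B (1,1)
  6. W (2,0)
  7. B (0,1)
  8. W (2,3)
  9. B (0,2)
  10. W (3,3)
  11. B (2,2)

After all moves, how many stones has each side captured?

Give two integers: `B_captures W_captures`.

Answer: 0 1

Derivation:
Move 1: B@(2,1) -> caps B=0 W=0
Move 2: W@(1,2) -> caps B=0 W=0
Move 3: B@(3,0) -> caps B=0 W=0
Move 4: W@(3,1) -> caps B=0 W=0
Move 5: B@(1,1) -> caps B=0 W=0
Move 6: W@(2,0) -> caps B=0 W=1
Move 7: B@(0,1) -> caps B=0 W=1
Move 8: W@(2,3) -> caps B=0 W=1
Move 9: B@(0,2) -> caps B=0 W=1
Move 10: W@(3,3) -> caps B=0 W=1
Move 11: B@(2,2) -> caps B=0 W=1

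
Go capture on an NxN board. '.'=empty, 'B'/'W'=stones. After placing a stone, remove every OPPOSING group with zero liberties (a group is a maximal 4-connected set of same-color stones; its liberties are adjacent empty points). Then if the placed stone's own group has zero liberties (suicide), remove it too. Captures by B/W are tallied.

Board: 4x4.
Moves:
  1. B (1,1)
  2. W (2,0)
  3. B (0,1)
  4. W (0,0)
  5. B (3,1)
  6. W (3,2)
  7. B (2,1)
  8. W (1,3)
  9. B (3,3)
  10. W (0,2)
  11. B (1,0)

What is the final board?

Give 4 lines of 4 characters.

Answer: .BW.
BB.W
WB..
.BWB

Derivation:
Move 1: B@(1,1) -> caps B=0 W=0
Move 2: W@(2,0) -> caps B=0 W=0
Move 3: B@(0,1) -> caps B=0 W=0
Move 4: W@(0,0) -> caps B=0 W=0
Move 5: B@(3,1) -> caps B=0 W=0
Move 6: W@(3,2) -> caps B=0 W=0
Move 7: B@(2,1) -> caps B=0 W=0
Move 8: W@(1,3) -> caps B=0 W=0
Move 9: B@(3,3) -> caps B=0 W=0
Move 10: W@(0,2) -> caps B=0 W=0
Move 11: B@(1,0) -> caps B=1 W=0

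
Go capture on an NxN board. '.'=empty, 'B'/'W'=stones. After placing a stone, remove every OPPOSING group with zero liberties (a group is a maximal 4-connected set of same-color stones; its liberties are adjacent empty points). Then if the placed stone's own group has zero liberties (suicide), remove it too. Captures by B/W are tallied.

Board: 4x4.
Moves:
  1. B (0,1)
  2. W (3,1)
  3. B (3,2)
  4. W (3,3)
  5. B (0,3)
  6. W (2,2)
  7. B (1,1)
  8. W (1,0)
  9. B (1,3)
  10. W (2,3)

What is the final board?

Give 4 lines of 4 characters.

Answer: .B.B
WB.B
..WW
.W.W

Derivation:
Move 1: B@(0,1) -> caps B=0 W=0
Move 2: W@(3,1) -> caps B=0 W=0
Move 3: B@(3,2) -> caps B=0 W=0
Move 4: W@(3,3) -> caps B=0 W=0
Move 5: B@(0,3) -> caps B=0 W=0
Move 6: W@(2,2) -> caps B=0 W=1
Move 7: B@(1,1) -> caps B=0 W=1
Move 8: W@(1,0) -> caps B=0 W=1
Move 9: B@(1,3) -> caps B=0 W=1
Move 10: W@(2,3) -> caps B=0 W=1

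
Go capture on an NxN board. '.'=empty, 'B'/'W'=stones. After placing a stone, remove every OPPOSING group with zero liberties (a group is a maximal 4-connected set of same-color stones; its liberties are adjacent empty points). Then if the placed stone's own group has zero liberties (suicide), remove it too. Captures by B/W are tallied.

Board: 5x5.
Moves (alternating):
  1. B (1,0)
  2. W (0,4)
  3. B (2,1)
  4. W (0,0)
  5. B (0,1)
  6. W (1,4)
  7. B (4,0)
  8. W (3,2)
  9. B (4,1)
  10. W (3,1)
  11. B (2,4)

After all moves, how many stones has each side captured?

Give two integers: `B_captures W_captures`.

Answer: 1 0

Derivation:
Move 1: B@(1,0) -> caps B=0 W=0
Move 2: W@(0,4) -> caps B=0 W=0
Move 3: B@(2,1) -> caps B=0 W=0
Move 4: W@(0,0) -> caps B=0 W=0
Move 5: B@(0,1) -> caps B=1 W=0
Move 6: W@(1,4) -> caps B=1 W=0
Move 7: B@(4,0) -> caps B=1 W=0
Move 8: W@(3,2) -> caps B=1 W=0
Move 9: B@(4,1) -> caps B=1 W=0
Move 10: W@(3,1) -> caps B=1 W=0
Move 11: B@(2,4) -> caps B=1 W=0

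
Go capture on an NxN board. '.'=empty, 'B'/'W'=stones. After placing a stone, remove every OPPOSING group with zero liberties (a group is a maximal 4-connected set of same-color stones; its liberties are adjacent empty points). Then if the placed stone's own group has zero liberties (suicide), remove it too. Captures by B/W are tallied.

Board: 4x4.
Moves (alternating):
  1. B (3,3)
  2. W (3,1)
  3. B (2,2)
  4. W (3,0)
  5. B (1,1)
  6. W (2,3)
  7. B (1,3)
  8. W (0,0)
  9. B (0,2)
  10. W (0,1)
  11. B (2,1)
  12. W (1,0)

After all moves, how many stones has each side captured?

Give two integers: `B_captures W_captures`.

Answer: 1 0

Derivation:
Move 1: B@(3,3) -> caps B=0 W=0
Move 2: W@(3,1) -> caps B=0 W=0
Move 3: B@(2,2) -> caps B=0 W=0
Move 4: W@(3,0) -> caps B=0 W=0
Move 5: B@(1,1) -> caps B=0 W=0
Move 6: W@(2,3) -> caps B=0 W=0
Move 7: B@(1,3) -> caps B=1 W=0
Move 8: W@(0,0) -> caps B=1 W=0
Move 9: B@(0,2) -> caps B=1 W=0
Move 10: W@(0,1) -> caps B=1 W=0
Move 11: B@(2,1) -> caps B=1 W=0
Move 12: W@(1,0) -> caps B=1 W=0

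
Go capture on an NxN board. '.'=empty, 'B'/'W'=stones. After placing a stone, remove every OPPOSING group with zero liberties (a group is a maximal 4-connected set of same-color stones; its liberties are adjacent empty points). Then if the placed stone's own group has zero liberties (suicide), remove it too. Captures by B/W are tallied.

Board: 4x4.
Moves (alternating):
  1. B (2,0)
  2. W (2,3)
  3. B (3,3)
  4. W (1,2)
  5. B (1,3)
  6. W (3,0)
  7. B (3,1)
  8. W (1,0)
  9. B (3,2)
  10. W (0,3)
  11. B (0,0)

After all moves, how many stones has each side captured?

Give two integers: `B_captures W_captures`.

Answer: 1 1

Derivation:
Move 1: B@(2,0) -> caps B=0 W=0
Move 2: W@(2,3) -> caps B=0 W=0
Move 3: B@(3,3) -> caps B=0 W=0
Move 4: W@(1,2) -> caps B=0 W=0
Move 5: B@(1,3) -> caps B=0 W=0
Move 6: W@(3,0) -> caps B=0 W=0
Move 7: B@(3,1) -> caps B=1 W=0
Move 8: W@(1,0) -> caps B=1 W=0
Move 9: B@(3,2) -> caps B=1 W=0
Move 10: W@(0,3) -> caps B=1 W=1
Move 11: B@(0,0) -> caps B=1 W=1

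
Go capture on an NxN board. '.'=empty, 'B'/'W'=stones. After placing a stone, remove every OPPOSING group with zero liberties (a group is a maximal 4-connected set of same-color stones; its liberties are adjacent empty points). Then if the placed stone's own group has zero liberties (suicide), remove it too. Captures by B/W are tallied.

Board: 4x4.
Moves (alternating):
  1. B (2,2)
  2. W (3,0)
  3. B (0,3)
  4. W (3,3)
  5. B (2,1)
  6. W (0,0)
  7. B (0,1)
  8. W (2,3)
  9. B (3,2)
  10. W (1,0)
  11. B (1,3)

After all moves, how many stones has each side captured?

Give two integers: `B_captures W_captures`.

Answer: 2 0

Derivation:
Move 1: B@(2,2) -> caps B=0 W=0
Move 2: W@(3,0) -> caps B=0 W=0
Move 3: B@(0,3) -> caps B=0 W=0
Move 4: W@(3,3) -> caps B=0 W=0
Move 5: B@(2,1) -> caps B=0 W=0
Move 6: W@(0,0) -> caps B=0 W=0
Move 7: B@(0,1) -> caps B=0 W=0
Move 8: W@(2,3) -> caps B=0 W=0
Move 9: B@(3,2) -> caps B=0 W=0
Move 10: W@(1,0) -> caps B=0 W=0
Move 11: B@(1,3) -> caps B=2 W=0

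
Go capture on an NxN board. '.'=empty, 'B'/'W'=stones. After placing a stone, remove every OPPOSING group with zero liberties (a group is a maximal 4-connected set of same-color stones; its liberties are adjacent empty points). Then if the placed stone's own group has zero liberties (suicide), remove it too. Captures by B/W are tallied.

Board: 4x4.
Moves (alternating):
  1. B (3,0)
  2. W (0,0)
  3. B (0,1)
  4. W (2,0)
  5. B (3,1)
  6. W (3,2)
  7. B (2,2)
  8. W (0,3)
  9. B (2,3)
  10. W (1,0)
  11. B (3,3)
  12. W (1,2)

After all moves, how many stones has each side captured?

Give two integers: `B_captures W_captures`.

Answer: 1 0

Derivation:
Move 1: B@(3,0) -> caps B=0 W=0
Move 2: W@(0,0) -> caps B=0 W=0
Move 3: B@(0,1) -> caps B=0 W=0
Move 4: W@(2,0) -> caps B=0 W=0
Move 5: B@(3,1) -> caps B=0 W=0
Move 6: W@(3,2) -> caps B=0 W=0
Move 7: B@(2,2) -> caps B=0 W=0
Move 8: W@(0,3) -> caps B=0 W=0
Move 9: B@(2,3) -> caps B=0 W=0
Move 10: W@(1,0) -> caps B=0 W=0
Move 11: B@(3,3) -> caps B=1 W=0
Move 12: W@(1,2) -> caps B=1 W=0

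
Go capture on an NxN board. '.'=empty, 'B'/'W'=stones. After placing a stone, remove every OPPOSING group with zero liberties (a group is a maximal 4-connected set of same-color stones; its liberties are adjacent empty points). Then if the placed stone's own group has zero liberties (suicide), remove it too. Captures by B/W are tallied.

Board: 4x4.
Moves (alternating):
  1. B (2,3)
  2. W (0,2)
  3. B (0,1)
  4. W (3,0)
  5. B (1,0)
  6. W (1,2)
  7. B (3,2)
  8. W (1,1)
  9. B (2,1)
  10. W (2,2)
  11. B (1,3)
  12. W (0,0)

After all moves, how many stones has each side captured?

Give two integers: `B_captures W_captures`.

Answer: 0 1

Derivation:
Move 1: B@(2,3) -> caps B=0 W=0
Move 2: W@(0,2) -> caps B=0 W=0
Move 3: B@(0,1) -> caps B=0 W=0
Move 4: W@(3,0) -> caps B=0 W=0
Move 5: B@(1,0) -> caps B=0 W=0
Move 6: W@(1,2) -> caps B=0 W=0
Move 7: B@(3,2) -> caps B=0 W=0
Move 8: W@(1,1) -> caps B=0 W=0
Move 9: B@(2,1) -> caps B=0 W=0
Move 10: W@(2,2) -> caps B=0 W=0
Move 11: B@(1,3) -> caps B=0 W=0
Move 12: W@(0,0) -> caps B=0 W=1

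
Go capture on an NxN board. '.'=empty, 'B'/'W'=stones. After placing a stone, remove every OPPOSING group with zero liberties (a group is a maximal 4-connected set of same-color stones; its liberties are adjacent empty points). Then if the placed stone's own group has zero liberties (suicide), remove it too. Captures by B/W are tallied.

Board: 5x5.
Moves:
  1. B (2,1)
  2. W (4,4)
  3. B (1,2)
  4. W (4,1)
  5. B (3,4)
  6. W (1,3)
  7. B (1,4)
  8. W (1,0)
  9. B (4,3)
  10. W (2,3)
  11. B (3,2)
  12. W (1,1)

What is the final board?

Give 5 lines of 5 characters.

Answer: .....
WWBWB
.B.W.
..B.B
.W.B.

Derivation:
Move 1: B@(2,1) -> caps B=0 W=0
Move 2: W@(4,4) -> caps B=0 W=0
Move 3: B@(1,2) -> caps B=0 W=0
Move 4: W@(4,1) -> caps B=0 W=0
Move 5: B@(3,4) -> caps B=0 W=0
Move 6: W@(1,3) -> caps B=0 W=0
Move 7: B@(1,4) -> caps B=0 W=0
Move 8: W@(1,0) -> caps B=0 W=0
Move 9: B@(4,3) -> caps B=1 W=0
Move 10: W@(2,3) -> caps B=1 W=0
Move 11: B@(3,2) -> caps B=1 W=0
Move 12: W@(1,1) -> caps B=1 W=0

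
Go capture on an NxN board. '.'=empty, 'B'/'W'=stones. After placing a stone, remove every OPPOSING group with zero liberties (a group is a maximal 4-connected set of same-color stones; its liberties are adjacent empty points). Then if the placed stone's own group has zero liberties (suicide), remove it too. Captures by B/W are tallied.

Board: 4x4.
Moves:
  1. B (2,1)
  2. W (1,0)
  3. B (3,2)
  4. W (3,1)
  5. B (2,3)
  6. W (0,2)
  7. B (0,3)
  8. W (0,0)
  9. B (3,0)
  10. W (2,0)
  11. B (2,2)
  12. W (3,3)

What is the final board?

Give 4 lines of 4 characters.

Move 1: B@(2,1) -> caps B=0 W=0
Move 2: W@(1,0) -> caps B=0 W=0
Move 3: B@(3,2) -> caps B=0 W=0
Move 4: W@(3,1) -> caps B=0 W=0
Move 5: B@(2,3) -> caps B=0 W=0
Move 6: W@(0,2) -> caps B=0 W=0
Move 7: B@(0,3) -> caps B=0 W=0
Move 8: W@(0,0) -> caps B=0 W=0
Move 9: B@(3,0) -> caps B=1 W=0
Move 10: W@(2,0) -> caps B=1 W=0
Move 11: B@(2,2) -> caps B=1 W=0
Move 12: W@(3,3) -> caps B=1 W=0

Answer: W.WB
W...
WBBB
B.B.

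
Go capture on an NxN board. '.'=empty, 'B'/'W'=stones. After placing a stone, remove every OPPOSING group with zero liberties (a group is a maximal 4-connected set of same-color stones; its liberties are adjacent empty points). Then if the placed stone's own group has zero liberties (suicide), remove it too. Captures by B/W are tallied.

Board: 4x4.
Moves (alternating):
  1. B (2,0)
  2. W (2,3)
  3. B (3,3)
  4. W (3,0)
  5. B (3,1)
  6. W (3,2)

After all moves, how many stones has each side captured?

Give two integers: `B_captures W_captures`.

Move 1: B@(2,0) -> caps B=0 W=0
Move 2: W@(2,3) -> caps B=0 W=0
Move 3: B@(3,3) -> caps B=0 W=0
Move 4: W@(3,0) -> caps B=0 W=0
Move 5: B@(3,1) -> caps B=1 W=0
Move 6: W@(3,2) -> caps B=1 W=1

Answer: 1 1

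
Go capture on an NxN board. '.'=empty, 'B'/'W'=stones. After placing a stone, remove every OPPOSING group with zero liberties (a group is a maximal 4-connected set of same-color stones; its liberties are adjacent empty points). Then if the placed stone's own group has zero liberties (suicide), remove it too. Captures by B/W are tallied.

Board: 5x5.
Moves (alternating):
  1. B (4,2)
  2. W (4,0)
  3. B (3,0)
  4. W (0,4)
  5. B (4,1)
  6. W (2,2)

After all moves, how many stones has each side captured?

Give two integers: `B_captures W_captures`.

Move 1: B@(4,2) -> caps B=0 W=0
Move 2: W@(4,0) -> caps B=0 W=0
Move 3: B@(3,0) -> caps B=0 W=0
Move 4: W@(0,4) -> caps B=0 W=0
Move 5: B@(4,1) -> caps B=1 W=0
Move 6: W@(2,2) -> caps B=1 W=0

Answer: 1 0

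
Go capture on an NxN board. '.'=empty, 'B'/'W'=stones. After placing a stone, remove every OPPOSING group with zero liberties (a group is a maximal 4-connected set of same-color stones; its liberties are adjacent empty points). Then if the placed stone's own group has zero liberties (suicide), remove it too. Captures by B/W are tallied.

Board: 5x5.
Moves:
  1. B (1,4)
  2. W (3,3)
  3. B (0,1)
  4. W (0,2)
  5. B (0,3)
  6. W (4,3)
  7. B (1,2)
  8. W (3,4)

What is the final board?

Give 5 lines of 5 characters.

Move 1: B@(1,4) -> caps B=0 W=0
Move 2: W@(3,3) -> caps B=0 W=0
Move 3: B@(0,1) -> caps B=0 W=0
Move 4: W@(0,2) -> caps B=0 W=0
Move 5: B@(0,3) -> caps B=0 W=0
Move 6: W@(4,3) -> caps B=0 W=0
Move 7: B@(1,2) -> caps B=1 W=0
Move 8: W@(3,4) -> caps B=1 W=0

Answer: .B.B.
..B.B
.....
...WW
...W.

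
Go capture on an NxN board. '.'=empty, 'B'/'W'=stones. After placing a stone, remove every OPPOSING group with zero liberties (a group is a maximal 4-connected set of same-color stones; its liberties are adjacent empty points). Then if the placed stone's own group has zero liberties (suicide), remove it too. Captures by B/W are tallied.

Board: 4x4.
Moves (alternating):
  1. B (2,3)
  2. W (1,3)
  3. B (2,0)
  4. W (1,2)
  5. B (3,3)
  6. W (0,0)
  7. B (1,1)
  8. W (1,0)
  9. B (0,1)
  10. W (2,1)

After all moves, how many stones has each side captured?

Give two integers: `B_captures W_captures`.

Answer: 2 0

Derivation:
Move 1: B@(2,3) -> caps B=0 W=0
Move 2: W@(1,3) -> caps B=0 W=0
Move 3: B@(2,0) -> caps B=0 W=0
Move 4: W@(1,2) -> caps B=0 W=0
Move 5: B@(3,3) -> caps B=0 W=0
Move 6: W@(0,0) -> caps B=0 W=0
Move 7: B@(1,1) -> caps B=0 W=0
Move 8: W@(1,0) -> caps B=0 W=0
Move 9: B@(0,1) -> caps B=2 W=0
Move 10: W@(2,1) -> caps B=2 W=0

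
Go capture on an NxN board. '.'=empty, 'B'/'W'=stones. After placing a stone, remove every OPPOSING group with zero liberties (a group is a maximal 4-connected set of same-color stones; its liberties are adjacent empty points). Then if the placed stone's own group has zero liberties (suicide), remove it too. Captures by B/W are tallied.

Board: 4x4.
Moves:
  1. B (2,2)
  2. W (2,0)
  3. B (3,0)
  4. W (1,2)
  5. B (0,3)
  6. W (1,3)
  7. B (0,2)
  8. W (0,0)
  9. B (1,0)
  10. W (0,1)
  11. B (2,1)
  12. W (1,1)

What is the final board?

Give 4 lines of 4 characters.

Answer: WW..
BWWW
.BB.
B...

Derivation:
Move 1: B@(2,2) -> caps B=0 W=0
Move 2: W@(2,0) -> caps B=0 W=0
Move 3: B@(3,0) -> caps B=0 W=0
Move 4: W@(1,2) -> caps B=0 W=0
Move 5: B@(0,3) -> caps B=0 W=0
Move 6: W@(1,3) -> caps B=0 W=0
Move 7: B@(0,2) -> caps B=0 W=0
Move 8: W@(0,0) -> caps B=0 W=0
Move 9: B@(1,0) -> caps B=0 W=0
Move 10: W@(0,1) -> caps B=0 W=2
Move 11: B@(2,1) -> caps B=1 W=2
Move 12: W@(1,1) -> caps B=1 W=2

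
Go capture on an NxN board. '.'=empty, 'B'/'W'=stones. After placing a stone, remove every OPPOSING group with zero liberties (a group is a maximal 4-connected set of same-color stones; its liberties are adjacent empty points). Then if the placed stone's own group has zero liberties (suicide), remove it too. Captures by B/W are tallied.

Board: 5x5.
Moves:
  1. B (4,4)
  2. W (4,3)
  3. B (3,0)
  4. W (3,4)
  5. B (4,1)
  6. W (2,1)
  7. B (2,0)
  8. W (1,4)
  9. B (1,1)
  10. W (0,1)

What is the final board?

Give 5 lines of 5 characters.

Move 1: B@(4,4) -> caps B=0 W=0
Move 2: W@(4,3) -> caps B=0 W=0
Move 3: B@(3,0) -> caps B=0 W=0
Move 4: W@(3,4) -> caps B=0 W=1
Move 5: B@(4,1) -> caps B=0 W=1
Move 6: W@(2,1) -> caps B=0 W=1
Move 7: B@(2,0) -> caps B=0 W=1
Move 8: W@(1,4) -> caps B=0 W=1
Move 9: B@(1,1) -> caps B=0 W=1
Move 10: W@(0,1) -> caps B=0 W=1

Answer: .W...
.B..W
BW...
B...W
.B.W.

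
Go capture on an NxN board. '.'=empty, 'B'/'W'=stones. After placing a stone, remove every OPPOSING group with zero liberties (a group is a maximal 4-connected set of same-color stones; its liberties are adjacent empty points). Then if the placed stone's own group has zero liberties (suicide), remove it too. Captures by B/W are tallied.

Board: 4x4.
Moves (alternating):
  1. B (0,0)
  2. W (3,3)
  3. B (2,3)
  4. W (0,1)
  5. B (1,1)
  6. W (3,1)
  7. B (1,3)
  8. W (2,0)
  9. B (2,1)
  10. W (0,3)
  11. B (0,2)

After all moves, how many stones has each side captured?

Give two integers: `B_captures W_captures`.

Answer: 2 0

Derivation:
Move 1: B@(0,0) -> caps B=0 W=0
Move 2: W@(3,3) -> caps B=0 W=0
Move 3: B@(2,3) -> caps B=0 W=0
Move 4: W@(0,1) -> caps B=0 W=0
Move 5: B@(1,1) -> caps B=0 W=0
Move 6: W@(3,1) -> caps B=0 W=0
Move 7: B@(1,3) -> caps B=0 W=0
Move 8: W@(2,0) -> caps B=0 W=0
Move 9: B@(2,1) -> caps B=0 W=0
Move 10: W@(0,3) -> caps B=0 W=0
Move 11: B@(0,2) -> caps B=2 W=0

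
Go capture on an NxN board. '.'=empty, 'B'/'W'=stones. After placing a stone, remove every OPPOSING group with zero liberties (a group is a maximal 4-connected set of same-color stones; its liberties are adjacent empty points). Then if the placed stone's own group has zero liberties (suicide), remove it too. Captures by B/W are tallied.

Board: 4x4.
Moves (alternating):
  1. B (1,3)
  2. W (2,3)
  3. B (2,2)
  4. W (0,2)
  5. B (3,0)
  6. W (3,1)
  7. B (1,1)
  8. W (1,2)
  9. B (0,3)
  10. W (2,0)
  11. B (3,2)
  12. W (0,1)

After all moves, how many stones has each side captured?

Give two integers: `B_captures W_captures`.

Answer: 0 1

Derivation:
Move 1: B@(1,3) -> caps B=0 W=0
Move 2: W@(2,3) -> caps B=0 W=0
Move 3: B@(2,2) -> caps B=0 W=0
Move 4: W@(0,2) -> caps B=0 W=0
Move 5: B@(3,0) -> caps B=0 W=0
Move 6: W@(3,1) -> caps B=0 W=0
Move 7: B@(1,1) -> caps B=0 W=0
Move 8: W@(1,2) -> caps B=0 W=0
Move 9: B@(0,3) -> caps B=0 W=0
Move 10: W@(2,0) -> caps B=0 W=1
Move 11: B@(3,2) -> caps B=0 W=1
Move 12: W@(0,1) -> caps B=0 W=1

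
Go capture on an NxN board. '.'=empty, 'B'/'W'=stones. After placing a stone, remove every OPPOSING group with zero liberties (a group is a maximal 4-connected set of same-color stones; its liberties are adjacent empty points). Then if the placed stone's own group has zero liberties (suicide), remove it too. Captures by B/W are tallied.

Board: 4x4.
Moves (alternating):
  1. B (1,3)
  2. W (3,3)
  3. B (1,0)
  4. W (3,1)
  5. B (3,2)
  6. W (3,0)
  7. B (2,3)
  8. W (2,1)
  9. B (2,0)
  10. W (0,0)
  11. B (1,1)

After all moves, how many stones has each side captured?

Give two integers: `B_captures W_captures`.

Answer: 1 0

Derivation:
Move 1: B@(1,3) -> caps B=0 W=0
Move 2: W@(3,3) -> caps B=0 W=0
Move 3: B@(1,0) -> caps B=0 W=0
Move 4: W@(3,1) -> caps B=0 W=0
Move 5: B@(3,2) -> caps B=0 W=0
Move 6: W@(3,0) -> caps B=0 W=0
Move 7: B@(2,3) -> caps B=1 W=0
Move 8: W@(2,1) -> caps B=1 W=0
Move 9: B@(2,0) -> caps B=1 W=0
Move 10: W@(0,0) -> caps B=1 W=0
Move 11: B@(1,1) -> caps B=1 W=0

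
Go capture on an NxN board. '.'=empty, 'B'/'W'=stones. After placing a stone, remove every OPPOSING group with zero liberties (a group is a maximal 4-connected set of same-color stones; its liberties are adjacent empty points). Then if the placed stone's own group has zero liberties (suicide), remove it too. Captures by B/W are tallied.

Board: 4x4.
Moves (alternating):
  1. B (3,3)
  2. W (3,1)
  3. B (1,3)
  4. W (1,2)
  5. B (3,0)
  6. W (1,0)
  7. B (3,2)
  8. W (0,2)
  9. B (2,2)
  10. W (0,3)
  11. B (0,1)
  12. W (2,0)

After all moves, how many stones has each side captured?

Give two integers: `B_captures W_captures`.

Move 1: B@(3,3) -> caps B=0 W=0
Move 2: W@(3,1) -> caps B=0 W=0
Move 3: B@(1,3) -> caps B=0 W=0
Move 4: W@(1,2) -> caps B=0 W=0
Move 5: B@(3,0) -> caps B=0 W=0
Move 6: W@(1,0) -> caps B=0 W=0
Move 7: B@(3,2) -> caps B=0 W=0
Move 8: W@(0,2) -> caps B=0 W=0
Move 9: B@(2,2) -> caps B=0 W=0
Move 10: W@(0,3) -> caps B=0 W=0
Move 11: B@(0,1) -> caps B=0 W=0
Move 12: W@(2,0) -> caps B=0 W=1

Answer: 0 1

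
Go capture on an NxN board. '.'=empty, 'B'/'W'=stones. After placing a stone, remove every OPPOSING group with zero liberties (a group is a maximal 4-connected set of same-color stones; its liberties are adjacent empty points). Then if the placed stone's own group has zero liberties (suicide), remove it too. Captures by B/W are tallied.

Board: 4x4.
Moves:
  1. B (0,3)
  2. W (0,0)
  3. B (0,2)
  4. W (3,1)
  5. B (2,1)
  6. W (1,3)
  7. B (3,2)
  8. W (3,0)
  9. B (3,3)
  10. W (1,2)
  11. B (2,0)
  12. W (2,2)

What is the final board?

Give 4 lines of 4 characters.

Move 1: B@(0,3) -> caps B=0 W=0
Move 2: W@(0,0) -> caps B=0 W=0
Move 3: B@(0,2) -> caps B=0 W=0
Move 4: W@(3,1) -> caps B=0 W=0
Move 5: B@(2,1) -> caps B=0 W=0
Move 6: W@(1,3) -> caps B=0 W=0
Move 7: B@(3,2) -> caps B=0 W=0
Move 8: W@(3,0) -> caps B=0 W=0
Move 9: B@(3,3) -> caps B=0 W=0
Move 10: W@(1,2) -> caps B=0 W=0
Move 11: B@(2,0) -> caps B=2 W=0
Move 12: W@(2,2) -> caps B=2 W=0

Answer: W.BB
..WW
BBW.
..BB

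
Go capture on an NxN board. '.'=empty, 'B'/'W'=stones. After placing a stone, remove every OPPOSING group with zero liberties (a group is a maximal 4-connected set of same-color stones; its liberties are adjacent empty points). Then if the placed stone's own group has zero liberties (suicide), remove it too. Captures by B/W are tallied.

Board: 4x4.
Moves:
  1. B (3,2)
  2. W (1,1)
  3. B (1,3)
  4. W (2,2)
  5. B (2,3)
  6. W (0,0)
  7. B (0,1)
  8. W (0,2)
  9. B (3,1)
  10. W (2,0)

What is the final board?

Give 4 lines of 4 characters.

Answer: W.W.
.W.B
W.WB
.BB.

Derivation:
Move 1: B@(3,2) -> caps B=0 W=0
Move 2: W@(1,1) -> caps B=0 W=0
Move 3: B@(1,3) -> caps B=0 W=0
Move 4: W@(2,2) -> caps B=0 W=0
Move 5: B@(2,3) -> caps B=0 W=0
Move 6: W@(0,0) -> caps B=0 W=0
Move 7: B@(0,1) -> caps B=0 W=0
Move 8: W@(0,2) -> caps B=0 W=1
Move 9: B@(3,1) -> caps B=0 W=1
Move 10: W@(2,0) -> caps B=0 W=1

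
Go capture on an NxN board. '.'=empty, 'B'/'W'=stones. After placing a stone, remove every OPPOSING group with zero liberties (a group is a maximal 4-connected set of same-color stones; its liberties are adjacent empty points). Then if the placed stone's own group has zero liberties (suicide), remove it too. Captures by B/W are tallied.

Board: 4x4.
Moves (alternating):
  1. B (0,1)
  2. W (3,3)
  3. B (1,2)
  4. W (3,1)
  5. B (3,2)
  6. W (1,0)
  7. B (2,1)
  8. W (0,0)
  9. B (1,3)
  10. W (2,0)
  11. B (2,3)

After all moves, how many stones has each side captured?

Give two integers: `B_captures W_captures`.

Move 1: B@(0,1) -> caps B=0 W=0
Move 2: W@(3,3) -> caps B=0 W=0
Move 3: B@(1,2) -> caps B=0 W=0
Move 4: W@(3,1) -> caps B=0 W=0
Move 5: B@(3,2) -> caps B=0 W=0
Move 6: W@(1,0) -> caps B=0 W=0
Move 7: B@(2,1) -> caps B=0 W=0
Move 8: W@(0,0) -> caps B=0 W=0
Move 9: B@(1,3) -> caps B=0 W=0
Move 10: W@(2,0) -> caps B=0 W=0
Move 11: B@(2,3) -> caps B=1 W=0

Answer: 1 0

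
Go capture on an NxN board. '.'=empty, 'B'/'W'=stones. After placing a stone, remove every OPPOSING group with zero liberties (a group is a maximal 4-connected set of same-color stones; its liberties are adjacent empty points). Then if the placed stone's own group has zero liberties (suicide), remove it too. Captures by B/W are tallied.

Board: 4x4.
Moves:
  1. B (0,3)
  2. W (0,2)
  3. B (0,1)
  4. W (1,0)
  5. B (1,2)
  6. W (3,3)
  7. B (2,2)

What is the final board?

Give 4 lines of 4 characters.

Move 1: B@(0,3) -> caps B=0 W=0
Move 2: W@(0,2) -> caps B=0 W=0
Move 3: B@(0,1) -> caps B=0 W=0
Move 4: W@(1,0) -> caps B=0 W=0
Move 5: B@(1,2) -> caps B=1 W=0
Move 6: W@(3,3) -> caps B=1 W=0
Move 7: B@(2,2) -> caps B=1 W=0

Answer: .B.B
W.B.
..B.
...W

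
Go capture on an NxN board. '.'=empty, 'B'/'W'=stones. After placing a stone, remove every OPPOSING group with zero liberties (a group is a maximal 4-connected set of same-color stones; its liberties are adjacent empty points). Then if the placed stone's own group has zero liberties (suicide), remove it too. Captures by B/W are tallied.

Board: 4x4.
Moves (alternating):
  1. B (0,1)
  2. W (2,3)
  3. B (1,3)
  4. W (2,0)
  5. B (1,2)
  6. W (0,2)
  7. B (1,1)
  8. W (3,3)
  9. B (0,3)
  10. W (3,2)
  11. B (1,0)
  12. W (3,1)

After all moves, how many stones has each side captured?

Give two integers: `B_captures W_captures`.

Answer: 1 0

Derivation:
Move 1: B@(0,1) -> caps B=0 W=0
Move 2: W@(2,3) -> caps B=0 W=0
Move 3: B@(1,3) -> caps B=0 W=0
Move 4: W@(2,0) -> caps B=0 W=0
Move 5: B@(1,2) -> caps B=0 W=0
Move 6: W@(0,2) -> caps B=0 W=0
Move 7: B@(1,1) -> caps B=0 W=0
Move 8: W@(3,3) -> caps B=0 W=0
Move 9: B@(0,3) -> caps B=1 W=0
Move 10: W@(3,2) -> caps B=1 W=0
Move 11: B@(1,0) -> caps B=1 W=0
Move 12: W@(3,1) -> caps B=1 W=0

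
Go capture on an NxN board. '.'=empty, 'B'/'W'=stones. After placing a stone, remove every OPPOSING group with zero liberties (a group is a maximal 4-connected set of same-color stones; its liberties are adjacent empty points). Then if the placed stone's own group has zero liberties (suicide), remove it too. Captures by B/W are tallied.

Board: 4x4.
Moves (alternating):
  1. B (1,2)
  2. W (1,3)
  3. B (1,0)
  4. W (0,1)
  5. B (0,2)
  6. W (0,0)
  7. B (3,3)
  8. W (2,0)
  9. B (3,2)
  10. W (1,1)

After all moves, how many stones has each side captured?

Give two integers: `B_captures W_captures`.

Move 1: B@(1,2) -> caps B=0 W=0
Move 2: W@(1,3) -> caps B=0 W=0
Move 3: B@(1,0) -> caps B=0 W=0
Move 4: W@(0,1) -> caps B=0 W=0
Move 5: B@(0,2) -> caps B=0 W=0
Move 6: W@(0,0) -> caps B=0 W=0
Move 7: B@(3,3) -> caps B=0 W=0
Move 8: W@(2,0) -> caps B=0 W=0
Move 9: B@(3,2) -> caps B=0 W=0
Move 10: W@(1,1) -> caps B=0 W=1

Answer: 0 1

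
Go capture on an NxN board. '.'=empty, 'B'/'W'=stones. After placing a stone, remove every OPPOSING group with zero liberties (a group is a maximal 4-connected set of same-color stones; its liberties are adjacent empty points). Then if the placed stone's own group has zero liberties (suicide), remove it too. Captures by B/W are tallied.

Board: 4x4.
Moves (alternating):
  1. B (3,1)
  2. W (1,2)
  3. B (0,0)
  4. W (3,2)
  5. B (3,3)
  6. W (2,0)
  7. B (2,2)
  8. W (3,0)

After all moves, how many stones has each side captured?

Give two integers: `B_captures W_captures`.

Move 1: B@(3,1) -> caps B=0 W=0
Move 2: W@(1,2) -> caps B=0 W=0
Move 3: B@(0,0) -> caps B=0 W=0
Move 4: W@(3,2) -> caps B=0 W=0
Move 5: B@(3,3) -> caps B=0 W=0
Move 6: W@(2,0) -> caps B=0 W=0
Move 7: B@(2,2) -> caps B=1 W=0
Move 8: W@(3,0) -> caps B=1 W=0

Answer: 1 0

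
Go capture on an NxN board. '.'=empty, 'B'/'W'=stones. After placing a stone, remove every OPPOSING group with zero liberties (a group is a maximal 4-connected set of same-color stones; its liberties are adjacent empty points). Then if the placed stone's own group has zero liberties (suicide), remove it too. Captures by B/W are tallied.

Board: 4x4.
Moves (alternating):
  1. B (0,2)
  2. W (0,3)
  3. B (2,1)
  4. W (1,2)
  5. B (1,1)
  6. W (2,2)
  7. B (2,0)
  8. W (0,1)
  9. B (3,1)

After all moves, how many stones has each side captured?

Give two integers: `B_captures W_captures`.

Move 1: B@(0,2) -> caps B=0 W=0
Move 2: W@(0,3) -> caps B=0 W=0
Move 3: B@(2,1) -> caps B=0 W=0
Move 4: W@(1,2) -> caps B=0 W=0
Move 5: B@(1,1) -> caps B=0 W=0
Move 6: W@(2,2) -> caps B=0 W=0
Move 7: B@(2,0) -> caps B=0 W=0
Move 8: W@(0,1) -> caps B=0 W=1
Move 9: B@(3,1) -> caps B=0 W=1

Answer: 0 1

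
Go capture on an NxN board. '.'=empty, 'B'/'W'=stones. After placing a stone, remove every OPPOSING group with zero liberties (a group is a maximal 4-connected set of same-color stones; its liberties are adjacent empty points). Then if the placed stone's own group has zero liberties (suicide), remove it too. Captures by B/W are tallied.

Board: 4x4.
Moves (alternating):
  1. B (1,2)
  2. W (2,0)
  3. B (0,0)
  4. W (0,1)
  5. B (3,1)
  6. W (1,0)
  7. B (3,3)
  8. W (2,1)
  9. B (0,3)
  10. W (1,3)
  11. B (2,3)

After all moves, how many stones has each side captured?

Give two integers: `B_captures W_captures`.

Answer: 1 1

Derivation:
Move 1: B@(1,2) -> caps B=0 W=0
Move 2: W@(2,0) -> caps B=0 W=0
Move 3: B@(0,0) -> caps B=0 W=0
Move 4: W@(0,1) -> caps B=0 W=0
Move 5: B@(3,1) -> caps B=0 W=0
Move 6: W@(1,0) -> caps B=0 W=1
Move 7: B@(3,3) -> caps B=0 W=1
Move 8: W@(2,1) -> caps B=0 W=1
Move 9: B@(0,3) -> caps B=0 W=1
Move 10: W@(1,3) -> caps B=0 W=1
Move 11: B@(2,3) -> caps B=1 W=1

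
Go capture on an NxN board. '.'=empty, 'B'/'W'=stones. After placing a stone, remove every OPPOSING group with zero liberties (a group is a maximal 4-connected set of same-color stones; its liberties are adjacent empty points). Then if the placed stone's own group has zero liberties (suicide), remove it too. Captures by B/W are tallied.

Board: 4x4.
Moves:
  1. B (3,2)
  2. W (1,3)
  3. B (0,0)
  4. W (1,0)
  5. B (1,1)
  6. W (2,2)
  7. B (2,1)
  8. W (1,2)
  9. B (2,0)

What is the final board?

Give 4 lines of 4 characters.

Answer: B...
.BWW
BBW.
..B.

Derivation:
Move 1: B@(3,2) -> caps B=0 W=0
Move 2: W@(1,3) -> caps B=0 W=0
Move 3: B@(0,0) -> caps B=0 W=0
Move 4: W@(1,0) -> caps B=0 W=0
Move 5: B@(1,1) -> caps B=0 W=0
Move 6: W@(2,2) -> caps B=0 W=0
Move 7: B@(2,1) -> caps B=0 W=0
Move 8: W@(1,2) -> caps B=0 W=0
Move 9: B@(2,0) -> caps B=1 W=0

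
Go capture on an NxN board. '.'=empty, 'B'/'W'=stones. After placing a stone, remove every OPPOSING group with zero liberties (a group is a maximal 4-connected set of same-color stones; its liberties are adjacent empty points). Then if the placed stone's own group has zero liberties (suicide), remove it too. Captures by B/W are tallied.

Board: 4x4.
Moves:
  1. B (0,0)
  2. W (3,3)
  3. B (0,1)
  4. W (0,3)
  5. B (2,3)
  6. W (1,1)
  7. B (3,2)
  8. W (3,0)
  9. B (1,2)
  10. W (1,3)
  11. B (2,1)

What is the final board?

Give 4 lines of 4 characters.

Answer: BB.W
.WBW
.B.B
W.B.

Derivation:
Move 1: B@(0,0) -> caps B=0 W=0
Move 2: W@(3,3) -> caps B=0 W=0
Move 3: B@(0,1) -> caps B=0 W=0
Move 4: W@(0,3) -> caps B=0 W=0
Move 5: B@(2,3) -> caps B=0 W=0
Move 6: W@(1,1) -> caps B=0 W=0
Move 7: B@(3,2) -> caps B=1 W=0
Move 8: W@(3,0) -> caps B=1 W=0
Move 9: B@(1,2) -> caps B=1 W=0
Move 10: W@(1,3) -> caps B=1 W=0
Move 11: B@(2,1) -> caps B=1 W=0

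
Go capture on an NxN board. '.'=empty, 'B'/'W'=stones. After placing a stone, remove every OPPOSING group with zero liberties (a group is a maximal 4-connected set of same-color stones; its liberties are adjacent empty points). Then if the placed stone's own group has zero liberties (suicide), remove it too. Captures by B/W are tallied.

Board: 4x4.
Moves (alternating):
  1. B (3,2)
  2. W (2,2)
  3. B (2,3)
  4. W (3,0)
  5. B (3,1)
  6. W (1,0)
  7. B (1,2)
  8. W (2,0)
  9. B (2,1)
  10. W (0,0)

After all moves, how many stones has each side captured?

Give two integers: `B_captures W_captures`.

Move 1: B@(3,2) -> caps B=0 W=0
Move 2: W@(2,2) -> caps B=0 W=0
Move 3: B@(2,3) -> caps B=0 W=0
Move 4: W@(3,0) -> caps B=0 W=0
Move 5: B@(3,1) -> caps B=0 W=0
Move 6: W@(1,0) -> caps B=0 W=0
Move 7: B@(1,2) -> caps B=0 W=0
Move 8: W@(2,0) -> caps B=0 W=0
Move 9: B@(2,1) -> caps B=1 W=0
Move 10: W@(0,0) -> caps B=1 W=0

Answer: 1 0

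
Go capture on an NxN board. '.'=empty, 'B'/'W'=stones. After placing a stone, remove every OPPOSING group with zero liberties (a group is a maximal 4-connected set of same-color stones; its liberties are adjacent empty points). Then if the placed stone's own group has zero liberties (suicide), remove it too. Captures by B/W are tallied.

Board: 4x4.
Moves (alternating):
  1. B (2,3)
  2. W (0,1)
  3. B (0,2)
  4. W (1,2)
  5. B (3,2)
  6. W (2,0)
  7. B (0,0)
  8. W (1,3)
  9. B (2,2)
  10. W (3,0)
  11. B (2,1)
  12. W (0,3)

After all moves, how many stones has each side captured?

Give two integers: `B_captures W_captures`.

Answer: 0 1

Derivation:
Move 1: B@(2,3) -> caps B=0 W=0
Move 2: W@(0,1) -> caps B=0 W=0
Move 3: B@(0,2) -> caps B=0 W=0
Move 4: W@(1,2) -> caps B=0 W=0
Move 5: B@(3,2) -> caps B=0 W=0
Move 6: W@(2,0) -> caps B=0 W=0
Move 7: B@(0,0) -> caps B=0 W=0
Move 8: W@(1,3) -> caps B=0 W=0
Move 9: B@(2,2) -> caps B=0 W=0
Move 10: W@(3,0) -> caps B=0 W=0
Move 11: B@(2,1) -> caps B=0 W=0
Move 12: W@(0,3) -> caps B=0 W=1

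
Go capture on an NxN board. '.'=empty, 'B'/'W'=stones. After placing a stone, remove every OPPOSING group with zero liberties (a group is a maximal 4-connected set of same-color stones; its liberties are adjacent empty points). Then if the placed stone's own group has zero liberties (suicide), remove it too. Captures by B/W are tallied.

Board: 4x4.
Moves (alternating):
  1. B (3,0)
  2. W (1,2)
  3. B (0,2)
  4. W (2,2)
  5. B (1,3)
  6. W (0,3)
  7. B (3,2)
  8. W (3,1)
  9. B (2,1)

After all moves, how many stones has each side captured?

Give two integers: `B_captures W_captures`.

Answer: 1 0

Derivation:
Move 1: B@(3,0) -> caps B=0 W=0
Move 2: W@(1,2) -> caps B=0 W=0
Move 3: B@(0,2) -> caps B=0 W=0
Move 4: W@(2,2) -> caps B=0 W=0
Move 5: B@(1,3) -> caps B=0 W=0
Move 6: W@(0,3) -> caps B=0 W=0
Move 7: B@(3,2) -> caps B=0 W=0
Move 8: W@(3,1) -> caps B=0 W=0
Move 9: B@(2,1) -> caps B=1 W=0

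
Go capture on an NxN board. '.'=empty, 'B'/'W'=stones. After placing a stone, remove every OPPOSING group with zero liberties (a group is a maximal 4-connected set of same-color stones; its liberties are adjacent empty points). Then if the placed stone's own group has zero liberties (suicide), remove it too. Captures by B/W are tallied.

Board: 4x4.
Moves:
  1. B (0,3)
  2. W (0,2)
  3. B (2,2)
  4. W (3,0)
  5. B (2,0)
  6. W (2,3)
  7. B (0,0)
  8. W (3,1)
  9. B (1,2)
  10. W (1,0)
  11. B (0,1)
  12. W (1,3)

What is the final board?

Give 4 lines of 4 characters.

Move 1: B@(0,3) -> caps B=0 W=0
Move 2: W@(0,2) -> caps B=0 W=0
Move 3: B@(2,2) -> caps B=0 W=0
Move 4: W@(3,0) -> caps B=0 W=0
Move 5: B@(2,0) -> caps B=0 W=0
Move 6: W@(2,3) -> caps B=0 W=0
Move 7: B@(0,0) -> caps B=0 W=0
Move 8: W@(3,1) -> caps B=0 W=0
Move 9: B@(1,2) -> caps B=0 W=0
Move 10: W@(1,0) -> caps B=0 W=0
Move 11: B@(0,1) -> caps B=1 W=0
Move 12: W@(1,3) -> caps B=1 W=0

Answer: BB.B
W.BW
B.BW
WW..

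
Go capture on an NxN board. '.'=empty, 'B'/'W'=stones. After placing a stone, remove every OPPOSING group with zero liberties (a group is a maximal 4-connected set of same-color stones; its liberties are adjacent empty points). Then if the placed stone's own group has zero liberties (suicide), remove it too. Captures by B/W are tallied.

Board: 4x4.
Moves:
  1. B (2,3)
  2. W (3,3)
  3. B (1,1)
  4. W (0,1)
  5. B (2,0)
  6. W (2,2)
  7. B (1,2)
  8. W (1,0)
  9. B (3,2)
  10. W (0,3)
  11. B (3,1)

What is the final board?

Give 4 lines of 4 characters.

Answer: .W.W
WBB.
B.WB
.BB.

Derivation:
Move 1: B@(2,3) -> caps B=0 W=0
Move 2: W@(3,3) -> caps B=0 W=0
Move 3: B@(1,1) -> caps B=0 W=0
Move 4: W@(0,1) -> caps B=0 W=0
Move 5: B@(2,0) -> caps B=0 W=0
Move 6: W@(2,2) -> caps B=0 W=0
Move 7: B@(1,2) -> caps B=0 W=0
Move 8: W@(1,0) -> caps B=0 W=0
Move 9: B@(3,2) -> caps B=1 W=0
Move 10: W@(0,3) -> caps B=1 W=0
Move 11: B@(3,1) -> caps B=1 W=0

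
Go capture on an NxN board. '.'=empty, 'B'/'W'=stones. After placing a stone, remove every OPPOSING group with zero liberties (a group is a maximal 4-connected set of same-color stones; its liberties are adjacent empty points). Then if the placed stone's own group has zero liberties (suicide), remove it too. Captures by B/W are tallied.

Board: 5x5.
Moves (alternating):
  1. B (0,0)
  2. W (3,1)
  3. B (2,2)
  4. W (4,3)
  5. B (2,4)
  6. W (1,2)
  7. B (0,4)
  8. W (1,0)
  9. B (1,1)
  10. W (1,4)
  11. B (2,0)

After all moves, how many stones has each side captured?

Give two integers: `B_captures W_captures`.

Answer: 1 0

Derivation:
Move 1: B@(0,0) -> caps B=0 W=0
Move 2: W@(3,1) -> caps B=0 W=0
Move 3: B@(2,2) -> caps B=0 W=0
Move 4: W@(4,3) -> caps B=0 W=0
Move 5: B@(2,4) -> caps B=0 W=0
Move 6: W@(1,2) -> caps B=0 W=0
Move 7: B@(0,4) -> caps B=0 W=0
Move 8: W@(1,0) -> caps B=0 W=0
Move 9: B@(1,1) -> caps B=0 W=0
Move 10: W@(1,4) -> caps B=0 W=0
Move 11: B@(2,0) -> caps B=1 W=0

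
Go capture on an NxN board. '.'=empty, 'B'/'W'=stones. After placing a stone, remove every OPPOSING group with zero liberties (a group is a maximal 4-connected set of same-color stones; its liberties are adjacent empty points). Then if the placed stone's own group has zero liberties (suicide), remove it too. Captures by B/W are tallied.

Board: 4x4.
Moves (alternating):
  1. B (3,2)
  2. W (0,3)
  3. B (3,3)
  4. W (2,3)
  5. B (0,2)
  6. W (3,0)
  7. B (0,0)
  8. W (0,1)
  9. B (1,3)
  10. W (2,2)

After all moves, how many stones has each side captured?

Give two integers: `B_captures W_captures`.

Move 1: B@(3,2) -> caps B=0 W=0
Move 2: W@(0,3) -> caps B=0 W=0
Move 3: B@(3,3) -> caps B=0 W=0
Move 4: W@(2,3) -> caps B=0 W=0
Move 5: B@(0,2) -> caps B=0 W=0
Move 6: W@(3,0) -> caps B=0 W=0
Move 7: B@(0,0) -> caps B=0 W=0
Move 8: W@(0,1) -> caps B=0 W=0
Move 9: B@(1,3) -> caps B=1 W=0
Move 10: W@(2,2) -> caps B=1 W=0

Answer: 1 0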